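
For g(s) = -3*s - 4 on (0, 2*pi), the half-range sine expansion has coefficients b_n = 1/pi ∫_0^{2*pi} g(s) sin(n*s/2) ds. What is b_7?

b_7 = 1/pi ∫_0^{2*pi} (-3*s - 4) sin(7*s/2) ds.
Integrating by parts (boundary term plus one more integral), an antiderivative of (-3*s - 4) sin(7*s/2) is 6*s*cos(7*s/2)/7 - 12*sin(7*s/2)/49 + 8*cos(7*s/2)/7; evaluating from 0 to 2*pi: ∫_{0}^{2*pi} (-3*s - 4) sin(7*s/2) ds = (-12*pi/7 - 8/7) - (8/7) = -12*pi/7 - 16/7.
Hence b_7 = (1/pi)·(-12*pi/7 - 16/7) = 4*(-3*pi - 4)/(7*pi).

4*(-3*pi - 4)/(7*pi)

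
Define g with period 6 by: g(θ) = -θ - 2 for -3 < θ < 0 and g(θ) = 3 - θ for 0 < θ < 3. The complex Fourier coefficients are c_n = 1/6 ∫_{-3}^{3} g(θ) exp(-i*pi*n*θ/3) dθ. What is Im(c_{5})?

-2/(5*pi)

Since g is real-valued, Im(c_{5}) = -1/6 ∫_{-3}^{3} g(θ) sin(5*pi*θ/3) dθ = -b_{5}/2.
Split the integral at the breakpoints.
Integrating by parts (boundary term plus one more integral), an antiderivative of (-θ - 2) sin(5*pi*θ/3) is 3*θ*cos(5*pi*θ/3)/(5*pi) - 9*sin(5*pi*θ/3)/(25*pi**2) + 6*cos(5*pi*θ/3)/(5*pi); evaluating from -3 to 0: ∫_{-3}^{0} (-θ - 2) sin(5*pi*θ/3) dθ = (6/(5*pi)) - (3/(5*pi)) = 3/(5*pi).
Integrating by parts (boundary term plus one more integral), an antiderivative of (3 - θ) sin(5*pi*θ/3) is 3*θ*cos(5*pi*θ/3)/(5*pi) - 9*sin(5*pi*θ/3)/(25*pi**2) - 9*cos(5*pi*θ/3)/(5*pi); evaluating from 0 to 3: ∫_{0}^{3} (3 - θ) sin(5*pi*θ/3) dθ = (0) - (-9/(5*pi)) = 9/(5*pi).
So ∫_{-3}^{3} g(θ) sin(5*pi*θ/3) dθ = 12/(5*pi).
Hence Im(c_{5}) = (-1/6)·(12/(5*pi)) = -2/(5*pi).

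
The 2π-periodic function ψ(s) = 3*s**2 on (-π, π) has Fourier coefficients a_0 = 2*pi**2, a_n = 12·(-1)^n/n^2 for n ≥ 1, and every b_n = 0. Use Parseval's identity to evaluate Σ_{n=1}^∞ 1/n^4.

Parseval: a_0^2/2 + Σ a_n^2 = (1/π) ∫_{-π}^{π} ψ(s)^2 ds = 18*pi**4/5.
Subtract a_0^2/2 = 2*pi**4: Σ a_n^2 = 8*pi**4/5.
Since a_n^2 = 144/n^4, Σ 1/n^4 = pi**4/90.

pi**4/90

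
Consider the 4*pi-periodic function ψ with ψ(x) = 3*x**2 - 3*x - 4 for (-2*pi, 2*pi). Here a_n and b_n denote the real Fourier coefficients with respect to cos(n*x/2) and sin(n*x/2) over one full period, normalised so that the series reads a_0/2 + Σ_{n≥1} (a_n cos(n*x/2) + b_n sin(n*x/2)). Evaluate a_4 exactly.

a_4 = (1/(2*pi)) ∫_{-2*pi}^{2*pi} ψ(x) cos(2*x) dx.
Integrating by parts twice (tabular method), an antiderivative of (3*x**2 - 3*x - 4) cos(2*x) is 3*x**2*sin(2*x)/2 - 3*x*sin(2*x)/2 + 3*x*cos(2*x)/2 - 11*sin(2*x)/4 - 3*cos(2*x)/4; evaluating from -2*pi to 2*pi: ∫_{-2*pi}^{2*pi} (3*x**2 - 3*x - 4) cos(2*x) dx = (-3/4 + 3*pi) - (-3*pi - 3/4) = 6*pi.
Hence a_4 = (1/(2*pi))·(6*pi) = 3.

3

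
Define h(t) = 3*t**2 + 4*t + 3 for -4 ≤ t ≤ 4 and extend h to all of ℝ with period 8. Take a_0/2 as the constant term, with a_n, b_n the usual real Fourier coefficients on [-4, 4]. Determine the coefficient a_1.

a_1 = 1/4 ∫_{-4}^{4} h(t) cos(pi*t/4) dt.
Integrating by parts twice (tabular method), an antiderivative of (3*t**2 + 4*t + 3) cos(pi*t/4) is 12*t**2*sin(pi*t/4)/pi + 16*t*sin(pi*t/4)/pi + 96*t*cos(pi*t/4)/pi**2 - 384*sin(pi*t/4)/pi**3 + 12*sin(pi*t/4)/pi + 64*cos(pi*t/4)/pi**2; evaluating from -4 to 4: ∫_{-4}^{4} (3*t**2 + 4*t + 3) cos(pi*t/4) dt = (-448/pi**2) - (320/pi**2) = -768/pi**2.
Hence a_1 = (1/4)·(-768/pi**2) = -192/pi**2.

-192/pi**2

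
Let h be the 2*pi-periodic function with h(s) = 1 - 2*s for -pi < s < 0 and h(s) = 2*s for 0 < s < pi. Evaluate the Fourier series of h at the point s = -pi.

1/2 + 2*pi

At s = -pi the one-sided limits are h(-pi^-) = 2*pi and h(-pi^+) = 1 + 2*pi.
By Dirichlet's theorem the series converges to their average, [(2*pi) + (1 + 2*pi)]/2 = 1/2 + 2*pi.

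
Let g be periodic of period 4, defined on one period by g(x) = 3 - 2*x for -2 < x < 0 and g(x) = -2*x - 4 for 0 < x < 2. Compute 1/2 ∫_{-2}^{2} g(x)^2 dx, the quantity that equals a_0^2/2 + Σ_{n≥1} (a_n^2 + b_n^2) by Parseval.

1/2 ∫_{-2}^{2} g(x)^2 dx = 1/2 · (382/3) = 191/3.

191/3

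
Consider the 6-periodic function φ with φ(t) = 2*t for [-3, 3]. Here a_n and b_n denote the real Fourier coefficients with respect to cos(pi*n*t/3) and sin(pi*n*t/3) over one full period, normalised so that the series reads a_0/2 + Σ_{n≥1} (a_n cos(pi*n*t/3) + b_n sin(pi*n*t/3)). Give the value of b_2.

b_2 = 1/3 ∫_{-3}^{3} φ(t) sin(2*pi*t/3) dt.
φ is odd and sin(2*pi*t/3) is odd, so the integrand is even and b_2 = 2/3 ∫_0^{3} φ(t) sin(2*pi*t/3) dt.
Integrating by parts (boundary term plus one more integral), an antiderivative of (2*t) sin(2*pi*t/3) is -3*t*cos(2*pi*t/3)/pi + 9*sin(2*pi*t/3)/(2*pi**2); evaluating from 0 to 3: ∫_{0}^{3} (2*t) sin(2*pi*t/3) dt = (-9/pi) - (0) = -9/pi.
Hence b_2 = (2/3)·(-9/pi) = -6/pi.

-6/pi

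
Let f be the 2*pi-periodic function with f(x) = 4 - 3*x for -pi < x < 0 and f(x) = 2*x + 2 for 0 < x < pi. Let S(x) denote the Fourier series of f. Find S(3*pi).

3 + 5*pi/2

x = 3*pi differs from x = pi by 1 full period(s), and the series is 2*pi-periodic.
At x = pi the one-sided limits are f(pi^-) = 2 + 2*pi and f(pi^+) = 4 + 3*pi.
By Dirichlet's theorem the series converges to their average, [(2 + 2*pi) + (4 + 3*pi)]/2 = 3 + 5*pi/2.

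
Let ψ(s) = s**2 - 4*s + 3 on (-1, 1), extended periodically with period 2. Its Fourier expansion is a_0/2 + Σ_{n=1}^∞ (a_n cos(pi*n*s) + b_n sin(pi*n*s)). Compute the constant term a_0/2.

10/3

a_0 = ∫_{-1}^{1} ψ(s) ds = 20/3.
So the constant term a_0/2 = 10/3.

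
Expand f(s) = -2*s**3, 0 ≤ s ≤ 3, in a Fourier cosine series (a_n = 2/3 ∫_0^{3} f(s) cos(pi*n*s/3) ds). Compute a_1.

a_1 = 2/3 ∫_0^{3} (-2*s**3) cos(pi*s/3) ds.
Integrating by parts three times (tabular method), an antiderivative of (-2*s**3) cos(pi*s/3) is -6*s**3*sin(pi*s/3)/pi - 54*s**2*cos(pi*s/3)/pi**2 + 324*s*sin(pi*s/3)/pi**3 + 972*cos(pi*s/3)/pi**4; evaluating from 0 to 3: ∫_{0}^{3} (-2*s**3) cos(pi*s/3) ds = (486*(-2 + pi**2)/pi**4) - (972/pi**4) = 486*(-4 + pi**2)/pi**4.
Hence a_1 = (2/3)·(486*(-4 + pi**2)/pi**4) = 324*(-4 + pi**2)/pi**4.

324*(-4 + pi**2)/pi**4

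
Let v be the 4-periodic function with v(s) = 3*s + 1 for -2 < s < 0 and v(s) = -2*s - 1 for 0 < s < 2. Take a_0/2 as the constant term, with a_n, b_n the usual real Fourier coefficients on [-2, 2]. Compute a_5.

4/(5*pi**2)

a_5 = 1/2 ∫_{-2}^{2} v(s) cos(5*pi*s/2) ds.
Split the integral at the breakpoints.
Integrating by parts (boundary term plus one more integral), an antiderivative of (3*s + 1) cos(5*pi*s/2) is 6*s*sin(5*pi*s/2)/(5*pi) + 2*sin(5*pi*s/2)/(5*pi) + 12*cos(5*pi*s/2)/(25*pi**2); evaluating from -2 to 0: ∫_{-2}^{0} (3*s + 1) cos(5*pi*s/2) ds = (12/(25*pi**2)) - (-12/(25*pi**2)) = 24/(25*pi**2).
Integrating by parts (boundary term plus one more integral), an antiderivative of (-2*s - 1) cos(5*pi*s/2) is -4*s*sin(5*pi*s/2)/(5*pi) - 2*sin(5*pi*s/2)/(5*pi) - 8*cos(5*pi*s/2)/(25*pi**2); evaluating from 0 to 2: ∫_{0}^{2} (-2*s - 1) cos(5*pi*s/2) ds = (8/(25*pi**2)) - (-8/(25*pi**2)) = 16/(25*pi**2).
Summing the pieces and multiplying by (1/2) gives a_5 = 4/(5*pi**2).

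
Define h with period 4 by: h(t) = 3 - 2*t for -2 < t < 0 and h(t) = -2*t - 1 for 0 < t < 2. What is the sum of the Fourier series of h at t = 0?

1

At t = 0 the one-sided limits are h(0^-) = 3 and h(0^+) = -1.
By Dirichlet's theorem the series converges to their average, [(3) + (-1)]/2 = 1.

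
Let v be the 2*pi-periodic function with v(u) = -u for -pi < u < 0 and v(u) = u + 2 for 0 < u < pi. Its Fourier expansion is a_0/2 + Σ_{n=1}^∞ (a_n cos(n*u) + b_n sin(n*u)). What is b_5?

b_5 = 1/pi ∫_{-pi}^{pi} v(u) sin(5*u) du.
Split the integral at the breakpoints.
Integrating by parts (boundary term plus one more integral), an antiderivative of (-u) sin(5*u) is u*cos(5*u)/5 - sin(5*u)/25; evaluating from -pi to 0: ∫_{-pi}^{0} (-u) sin(5*u) du = (0) - (pi/5) = -pi/5.
Integrating by parts (boundary term plus one more integral), an antiderivative of (u + 2) sin(5*u) is -u*cos(5*u)/5 + sin(5*u)/25 - 2*cos(5*u)/5; evaluating from 0 to pi: ∫_{0}^{pi} (u + 2) sin(5*u) du = (2/5 + pi/5) - (-2/5) = pi/5 + 4/5.
Summing the pieces and multiplying by (1/pi) gives b_5 = 4/(5*pi).

4/(5*pi)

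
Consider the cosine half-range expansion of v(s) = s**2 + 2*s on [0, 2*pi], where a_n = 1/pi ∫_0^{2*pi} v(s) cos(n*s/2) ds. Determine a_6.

4/9

a_6 = 1/pi ∫_0^{2*pi} (s**2 + 2*s) cos(3*s) ds.
Integrating by parts twice (tabular method), an antiderivative of (s**2 + 2*s) cos(3*s) is s**2*sin(3*s)/3 + 2*s*sin(3*s)/3 + 2*s*cos(3*s)/9 - 2*sin(3*s)/27 + 2*cos(3*s)/9; evaluating from 0 to 2*pi: ∫_{0}^{2*pi} (s**2 + 2*s) cos(3*s) ds = (2/9 + 4*pi/9) - (2/9) = 4*pi/9.
Hence a_6 = (1/pi)·(4*pi/9) = 4/9.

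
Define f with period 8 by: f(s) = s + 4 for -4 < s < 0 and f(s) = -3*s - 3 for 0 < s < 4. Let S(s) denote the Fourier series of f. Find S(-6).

s = -6 differs from s = 2 by -1 full period(s), and the series is 8-periodic.
f is continuous at s = 2 with value -9, so the series converges to -9 there.

-9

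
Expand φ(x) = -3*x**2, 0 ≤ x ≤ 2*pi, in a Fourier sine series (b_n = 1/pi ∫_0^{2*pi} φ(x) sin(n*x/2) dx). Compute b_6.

4*pi

b_6 = 1/pi ∫_0^{2*pi} (-3*x**2) sin(3*x) dx.
Integrating by parts twice (tabular method), an antiderivative of (-3*x**2) sin(3*x) is x**2*cos(3*x) - 2*x*sin(3*x)/3 - 2*cos(3*x)/9; evaluating from 0 to 2*pi: ∫_{0}^{2*pi} (-3*x**2) sin(3*x) dx = (-2/9 + 4*pi**2) - (-2/9) = 4*pi**2.
Hence b_6 = (1/pi)·(4*pi**2) = 4*pi.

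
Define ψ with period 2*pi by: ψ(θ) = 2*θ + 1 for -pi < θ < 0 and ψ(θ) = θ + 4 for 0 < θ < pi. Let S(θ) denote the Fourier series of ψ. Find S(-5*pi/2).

1 - pi

θ = -5*pi/2 differs from θ = -pi/2 by -1 full period(s), and the series is 2*pi-periodic.
ψ is continuous at θ = -pi/2 with value 1 - pi, so the series converges to 1 - pi there.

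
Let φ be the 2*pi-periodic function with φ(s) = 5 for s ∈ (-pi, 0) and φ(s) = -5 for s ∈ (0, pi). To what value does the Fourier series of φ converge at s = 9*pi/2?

s = 9*pi/2 differs from s = pi/2 by 2 full period(s), and the series is 2*pi-periodic.
φ is continuous at s = pi/2 with value -5, so the series converges to -5 there.

-5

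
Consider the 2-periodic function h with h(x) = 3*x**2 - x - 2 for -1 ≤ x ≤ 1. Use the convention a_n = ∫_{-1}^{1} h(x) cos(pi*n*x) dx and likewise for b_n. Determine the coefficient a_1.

-12/pi**2

a_1 = ∫_{-1}^{1} h(x) cos(pi*x) dx.
Integrating by parts twice (tabular method), an antiderivative of (3*x**2 - x - 2) cos(pi*x) is 3*x**2*sin(pi*x)/pi - x*sin(pi*x)/pi + 6*x*cos(pi*x)/pi**2 - 2*sin(pi*x)/pi - 6*sin(pi*x)/pi**3 - cos(pi*x)/pi**2; evaluating from -1 to 1: ∫_{-1}^{1} (3*x**2 - x - 2) cos(pi*x) dx = (-5/pi**2) - (7/pi**2) = -12/pi**2.
Hence a_1 = -12/pi**2.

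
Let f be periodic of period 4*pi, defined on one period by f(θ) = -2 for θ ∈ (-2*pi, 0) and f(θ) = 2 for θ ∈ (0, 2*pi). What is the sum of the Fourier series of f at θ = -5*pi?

-2

θ = -5*pi differs from θ = -pi by -1 full period(s), and the series is 4*pi-periodic.
f is continuous at θ = -pi with value -2, so the series converges to -2 there.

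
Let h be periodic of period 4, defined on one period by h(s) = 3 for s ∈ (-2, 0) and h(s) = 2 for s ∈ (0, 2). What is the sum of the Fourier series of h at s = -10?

5/2

s = -10 differs from s = -2 by -2 full period(s), and the series is 4-periodic.
At s = -2 the one-sided limits are h(-2^-) = 2 and h(-2^+) = 3.
By Dirichlet's theorem the series converges to their average, [(2) + (3)]/2 = 5/2.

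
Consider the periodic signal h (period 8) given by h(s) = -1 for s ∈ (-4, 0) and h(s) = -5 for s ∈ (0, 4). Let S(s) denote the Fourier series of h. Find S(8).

-3

s = 8 differs from s = 0 by 1 full period(s), and the series is 8-periodic.
At s = 0 the one-sided limits are h(0^-) = -1 and h(0^+) = -5.
By Dirichlet's theorem the series converges to their average, [(-1) + (-5)]/2 = -3.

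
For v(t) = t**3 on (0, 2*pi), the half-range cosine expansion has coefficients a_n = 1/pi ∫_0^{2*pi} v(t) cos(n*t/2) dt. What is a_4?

3*pi

a_4 = 1/pi ∫_0^{2*pi} (t**3) cos(2*t) dt.
Integrating by parts three times (tabular method), an antiderivative of (t**3) cos(2*t) is t**3*sin(2*t)/2 + 3*t**2*cos(2*t)/4 - 3*t*sin(2*t)/4 - 3*cos(2*t)/8; evaluating from 0 to 2*pi: ∫_{0}^{2*pi} (t**3) cos(2*t) dt = (-3/8 + 3*pi**2) - (-3/8) = 3*pi**2.
Hence a_4 = (1/pi)·(3*pi**2) = 3*pi.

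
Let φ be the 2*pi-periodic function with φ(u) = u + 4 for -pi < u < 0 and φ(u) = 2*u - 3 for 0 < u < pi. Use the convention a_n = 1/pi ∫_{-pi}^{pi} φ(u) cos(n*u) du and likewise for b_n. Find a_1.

-2/pi

a_1 = 1/pi ∫_{-pi}^{pi} φ(u) cos(u) du.
Split the integral at the breakpoints.
Integrating by parts (boundary term plus one more integral), an antiderivative of (u + 4) cos(u) is u*sin(u) + 4*sin(u) + cos(u); evaluating from -pi to 0: ∫_{-pi}^{0} (u + 4) cos(u) du = (1) - (-1) = 2.
Integrating by parts (boundary term plus one more integral), an antiderivative of (2*u - 3) cos(u) is 2*u*sin(u) - 3*sin(u) + 2*cos(u); evaluating from 0 to pi: ∫_{0}^{pi} (2*u - 3) cos(u) du = (-2) - (2) = -4.
Summing the pieces and multiplying by (1/pi) gives a_1 = -2/pi.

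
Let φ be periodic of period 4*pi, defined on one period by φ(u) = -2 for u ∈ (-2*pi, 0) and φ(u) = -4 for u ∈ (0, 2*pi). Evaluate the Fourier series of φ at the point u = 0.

-3

At u = 0 the one-sided limits are φ(0^-) = -2 and φ(0^+) = -4.
By Dirichlet's theorem the series converges to their average, [(-2) + (-4)]/2 = -3.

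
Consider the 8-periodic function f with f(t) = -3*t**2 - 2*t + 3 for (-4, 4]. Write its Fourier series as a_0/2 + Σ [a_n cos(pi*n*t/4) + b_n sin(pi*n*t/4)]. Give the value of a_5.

192/(25*pi**2)

a_5 = 1/4 ∫_{-4}^{4} f(t) cos(5*pi*t/4) dt.
Integrating by parts twice (tabular method), an antiderivative of (-3*t**2 - 2*t + 3) cos(5*pi*t/4) is -12*t**2*sin(5*pi*t/4)/(5*pi) - 8*t*sin(5*pi*t/4)/(5*pi) - 96*t*cos(5*pi*t/4)/(25*pi**2) + 384*sin(5*pi*t/4)/(125*pi**3) + 12*sin(5*pi*t/4)/(5*pi) - 32*cos(5*pi*t/4)/(25*pi**2); evaluating from -4 to 4: ∫_{-4}^{4} (-3*t**2 - 2*t + 3) cos(5*pi*t/4) dt = (416/(25*pi**2)) - (-352/(25*pi**2)) = 768/(25*pi**2).
Hence a_5 = (1/4)·(768/(25*pi**2)) = 192/(25*pi**2).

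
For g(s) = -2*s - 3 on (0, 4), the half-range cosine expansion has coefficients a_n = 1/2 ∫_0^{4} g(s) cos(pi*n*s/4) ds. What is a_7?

a_7 = 1/2 ∫_0^{4} (-2*s - 3) cos(7*pi*s/4) ds.
Integrating by parts (boundary term plus one more integral), an antiderivative of (-2*s - 3) cos(7*pi*s/4) is -8*s*sin(7*pi*s/4)/(7*pi) - 12*sin(7*pi*s/4)/(7*pi) - 32*cos(7*pi*s/4)/(49*pi**2); evaluating from 0 to 4: ∫_{0}^{4} (-2*s - 3) cos(7*pi*s/4) ds = (32/(49*pi**2)) - (-32/(49*pi**2)) = 64/(49*pi**2).
Hence a_7 = (1/2)·(64/(49*pi**2)) = 32/(49*pi**2).

32/(49*pi**2)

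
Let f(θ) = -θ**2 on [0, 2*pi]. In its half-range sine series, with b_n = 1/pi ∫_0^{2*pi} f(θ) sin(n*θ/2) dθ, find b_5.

b_5 = 1/pi ∫_0^{2*pi} (-θ**2) sin(5*θ/2) dθ.
Integrating by parts twice (tabular method), an antiderivative of (-θ**2) sin(5*θ/2) is 2*θ**2*cos(5*θ/2)/5 - 8*θ*sin(5*θ/2)/25 - 16*cos(5*θ/2)/125; evaluating from 0 to 2*pi: ∫_{0}^{2*pi} (-θ**2) sin(5*θ/2) dθ = (16/125 - 8*pi**2/5) - (-16/125) = 32/125 - 8*pi**2/5.
Hence b_5 = (1/pi)·(32/125 - 8*pi**2/5) = 8*(4 - 25*pi**2)/(125*pi).

8*(4 - 25*pi**2)/(125*pi)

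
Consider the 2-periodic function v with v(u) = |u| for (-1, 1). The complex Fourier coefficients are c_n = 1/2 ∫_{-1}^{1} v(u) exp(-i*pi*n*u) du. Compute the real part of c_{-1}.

Since v is real-valued, Re(c_{-1}) = 1/2 ∫_{-1}^{1} v(u) cos(-pi*u) du = a_{1}/2.
v is even and cos(-pi*u) is even, so the integrand is even: ∫_{-1}^{1} v(u) cos(-pi*u) du = 2∫_0^{1} v(u) cos(-pi*u) du.
Integrating by parts (boundary term plus one more integral), an antiderivative of (u) cos(-pi*u) is u*sin(pi*u)/pi + cos(pi*u)/pi**2; evaluating from 0 to 1: ∫_{0}^{1} (u) cos(-pi*u) du = (-1/pi**2) - (pi**(-2)) = -2/pi**2.
So ∫_{-1}^{1} v(u) cos(-pi*u) du = -4/pi**2.
Hence Re(c_{-1}) = (1/2)·(-4/pi**2) = -2/pi**2.

-2/pi**2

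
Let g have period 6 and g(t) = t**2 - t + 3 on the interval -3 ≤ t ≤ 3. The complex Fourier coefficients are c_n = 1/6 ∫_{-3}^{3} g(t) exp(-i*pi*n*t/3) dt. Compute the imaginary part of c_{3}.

Since g is real-valued, Im(c_{3}) = -1/6 ∫_{-3}^{3} g(t) sin(pi*t) dt = -b_{3}/2.
Integrating by parts twice (tabular method), an antiderivative of (t**2 - t + 3) sin(pi*t) is -t**2*cos(pi*t)/pi + 2*t*sin(pi*t)/pi**2 + t*cos(pi*t)/pi - sin(pi*t)/pi**2 - 3*cos(pi*t)/pi + 2*cos(pi*t)/pi**3; evaluating from -3 to 3: ∫_{-3}^{3} (t**2 - t + 3) sin(pi*t) dt = (-2/pi**3 + 9/pi) - (-2/pi**3 + 15/pi) = -6/pi.
Hence Im(c_{3}) = (-1/6)·(-6/pi) = 1/pi.

1/pi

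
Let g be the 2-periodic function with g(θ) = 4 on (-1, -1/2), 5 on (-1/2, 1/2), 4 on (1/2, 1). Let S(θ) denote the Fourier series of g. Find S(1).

4

g is continuous at θ = 1 with value 4, so the series converges to 4 there.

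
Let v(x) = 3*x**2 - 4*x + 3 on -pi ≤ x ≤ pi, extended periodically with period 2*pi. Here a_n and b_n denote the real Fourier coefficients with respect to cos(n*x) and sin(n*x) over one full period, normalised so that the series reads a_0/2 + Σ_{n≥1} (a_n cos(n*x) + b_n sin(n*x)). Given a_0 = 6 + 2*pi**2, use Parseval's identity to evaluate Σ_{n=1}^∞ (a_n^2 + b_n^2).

8*pi**2*(20 + 3*pi**2)/15

Parseval: a_0^2/2 + Σ_{n≥1} (a_n^2+b_n^2) = 1/pi ∫_{-pi}^{pi} v(x)^2 dx = 18 + 68*pi**2/3 + 18*pi**4/5.
Subtract a_0^2/2 = 2*(3 + pi**2)**2: Σ (a_n^2+b_n^2) = 8*pi**2*(20 + 3*pi**2)/15.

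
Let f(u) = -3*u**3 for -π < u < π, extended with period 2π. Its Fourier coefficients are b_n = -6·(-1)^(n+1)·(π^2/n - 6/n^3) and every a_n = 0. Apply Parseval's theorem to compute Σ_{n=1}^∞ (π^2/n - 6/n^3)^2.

pi**6/14

Parseval: Σ b_n^2 = (1/π) ∫_{-π}^{π} f(u)^2 du = 18*pi**6/7.
b_n^2 = 36·(π^2/n - 6/n^3)^2, so the sum equals (18*pi**6/7)/36 = pi**6/14.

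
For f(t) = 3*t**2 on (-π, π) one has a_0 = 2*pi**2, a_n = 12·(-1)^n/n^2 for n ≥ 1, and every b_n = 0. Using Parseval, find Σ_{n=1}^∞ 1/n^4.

Parseval: a_0^2/2 + Σ a_n^2 = (1/π) ∫_{-π}^{π} f(t)^2 dt = 18*pi**4/5.
Subtract a_0^2/2 = 2*pi**4: Σ a_n^2 = 8*pi**4/5.
Since a_n^2 = 144/n^4, Σ 1/n^4 = pi**4/90.

pi**4/90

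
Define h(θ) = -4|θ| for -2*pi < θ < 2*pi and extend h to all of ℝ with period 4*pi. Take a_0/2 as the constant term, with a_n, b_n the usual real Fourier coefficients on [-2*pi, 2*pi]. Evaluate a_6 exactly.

a_6 = (1/(2*pi)) ∫_{-2*pi}^{2*pi} h(θ) cos(3*θ) dθ.
h is even and cos(3*θ) is even, so the integrand is even and a_6 = 1/pi ∫_0^{2*pi} h(θ) cos(3*θ) dθ.
Integrating by parts (boundary term plus one more integral), an antiderivative of (-4*θ) cos(3*θ) is -4*θ*sin(3*θ)/3 - 4*cos(3*θ)/9; evaluating from 0 to 2*pi: ∫_{0}^{2*pi} (-4*θ) cos(3*θ) dθ = (-4/9) - (-4/9) = 0.
Hence a_6 = (1/pi)·(0) = 0.

0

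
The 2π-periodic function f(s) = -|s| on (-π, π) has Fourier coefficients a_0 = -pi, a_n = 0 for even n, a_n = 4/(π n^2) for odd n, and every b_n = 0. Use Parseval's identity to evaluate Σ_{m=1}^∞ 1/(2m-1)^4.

pi**4/96

Parseval: a_0^2/2 + Σ a_n^2 = (1/π) ∫_{-π}^{π} f(s)^2 ds = 2*pi**2/3.
Subtract a_0^2/2 = pi**2/2: Σ a_n^2 = pi**2/6.
Only odd n contribute, with a_n^2 = 16/(π^2 n^4), so Σ_{m≥1} 1/(2m-1)^4 = π^2·(pi**2/6)/16 = pi**4/96.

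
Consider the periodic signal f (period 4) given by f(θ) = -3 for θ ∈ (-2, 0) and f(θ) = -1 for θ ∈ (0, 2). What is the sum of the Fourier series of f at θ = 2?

-2

At θ = 2 the one-sided limits are f(2^-) = -1 and f(2^+) = -3.
By Dirichlet's theorem the series converges to their average, [(-1) + (-3)]/2 = -2.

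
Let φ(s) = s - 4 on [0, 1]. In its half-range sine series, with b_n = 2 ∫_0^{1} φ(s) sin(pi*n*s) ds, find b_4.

-1/(2*pi)

b_4 = 2 ∫_0^{1} (s - 4) sin(4*pi*s) ds.
Integrating by parts (boundary term plus one more integral), an antiderivative of (s - 4) sin(4*pi*s) is -s*cos(4*pi*s)/(4*pi) + sin(4*pi*s)/(16*pi**2) + cos(4*pi*s)/pi; evaluating from 0 to 1: ∫_{0}^{1} (s - 4) sin(4*pi*s) ds = (3/(4*pi)) - (1/pi) = -1/(4*pi).
Hence b_4 = 2·(-1/(4*pi)) = -1/(2*pi).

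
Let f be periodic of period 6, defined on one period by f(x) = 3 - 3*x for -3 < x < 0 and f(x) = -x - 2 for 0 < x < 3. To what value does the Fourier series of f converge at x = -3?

x = -3 differs from x = 3 by -1 full period(s), and the series is 6-periodic.
At x = 3 the one-sided limits are f(3^-) = -5 and f(3^+) = 12.
By Dirichlet's theorem the series converges to their average, [(-5) + (12)]/2 = 7/2.

7/2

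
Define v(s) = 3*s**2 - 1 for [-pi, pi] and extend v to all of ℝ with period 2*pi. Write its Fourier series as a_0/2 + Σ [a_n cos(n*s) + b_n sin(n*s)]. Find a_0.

-2 + 2*pi**2

a_0 = 1/pi ∫_{-pi}^{pi} v(s) ds = 1/pi · (2*pi*(-1 + pi**2)) = -2 + 2*pi**2.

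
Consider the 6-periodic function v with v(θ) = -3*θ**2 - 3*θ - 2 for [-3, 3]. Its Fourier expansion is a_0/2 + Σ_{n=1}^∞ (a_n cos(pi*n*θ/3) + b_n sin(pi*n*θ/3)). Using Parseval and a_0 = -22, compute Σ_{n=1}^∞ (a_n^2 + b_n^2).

Parseval: a_0^2/2 + Σ_{n≥1} (a_n^2+b_n^2) = 1/3 ∫_{-3}^{3} v(θ)^2 dθ = 2128/5.
Subtract a_0^2/2 = 242: Σ (a_n^2+b_n^2) = 918/5.

918/5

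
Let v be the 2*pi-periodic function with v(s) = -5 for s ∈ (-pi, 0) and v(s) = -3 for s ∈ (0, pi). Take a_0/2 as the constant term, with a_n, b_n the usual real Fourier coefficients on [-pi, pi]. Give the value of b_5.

b_5 = 1/pi ∫_{-pi}^{pi} v(s) sin(5*s) ds.
Split the integral at the breakpoints.
Directly, an antiderivative of (-5) sin(5*s) is cos(5*s); evaluating from -pi to 0: ∫_{-pi}^{0} (-5) sin(5*s) ds = (1) - (-1) = 2.
Directly, an antiderivative of (-3) sin(5*s) is 3*cos(5*s)/5; evaluating from 0 to pi: ∫_{0}^{pi} (-3) sin(5*s) ds = (-3/5) - (3/5) = -6/5.
Summing the pieces and multiplying by (1/pi) gives b_5 = 4/(5*pi).

4/(5*pi)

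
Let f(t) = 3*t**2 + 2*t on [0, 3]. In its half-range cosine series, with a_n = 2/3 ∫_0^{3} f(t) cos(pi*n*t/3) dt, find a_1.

a_1 = 2/3 ∫_0^{3} (3*t**2 + 2*t) cos(pi*t/3) dt.
Integrating by parts twice (tabular method), an antiderivative of (3*t**2 + 2*t) cos(pi*t/3) is 9*t**2*sin(pi*t/3)/pi + 6*t*sin(pi*t/3)/pi + 54*t*cos(pi*t/3)/pi**2 - 162*sin(pi*t/3)/pi**3 + 18*cos(pi*t/3)/pi**2; evaluating from 0 to 3: ∫_{0}^{3} (3*t**2 + 2*t) cos(pi*t/3) dt = (-180/pi**2) - (18/pi**2) = -198/pi**2.
Hence a_1 = (2/3)·(-198/pi**2) = -132/pi**2.

-132/pi**2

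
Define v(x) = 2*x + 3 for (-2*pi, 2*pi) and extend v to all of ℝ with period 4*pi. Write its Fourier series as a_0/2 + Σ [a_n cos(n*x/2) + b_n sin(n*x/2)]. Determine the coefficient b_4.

b_4 = (1/(2*pi)) ∫_{-2*pi}^{2*pi} v(x) sin(2*x) dx.
Integrating by parts (boundary term plus one more integral), an antiderivative of (2*x + 3) sin(2*x) is -x*cos(2*x) + sin(2*x)/2 - 3*cos(2*x)/2; evaluating from -2*pi to 2*pi: ∫_{-2*pi}^{2*pi} (2*x + 3) sin(2*x) dx = (-2*pi - 3/2) - (-3/2 + 2*pi) = -4*pi.
Hence b_4 = (1/(2*pi))·(-4*pi) = -2.

-2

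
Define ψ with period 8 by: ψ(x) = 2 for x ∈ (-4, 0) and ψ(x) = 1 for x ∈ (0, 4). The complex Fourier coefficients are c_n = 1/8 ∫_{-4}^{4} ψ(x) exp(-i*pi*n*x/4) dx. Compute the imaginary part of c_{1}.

1/pi

Since ψ is real-valued, Im(c_{1}) = -1/8 ∫_{-4}^{4} ψ(x) sin(pi*x/4) dx = -b_{1}/2.
Split the integral at the breakpoints.
Directly, an antiderivative of (2) sin(pi*x/4) is -8*cos(pi*x/4)/pi; evaluating from -4 to 0: ∫_{-4}^{0} (2) sin(pi*x/4) dx = (-8/pi) - (8/pi) = -16/pi.
Directly, an antiderivative of (1) sin(pi*x/4) is -4*cos(pi*x/4)/pi; evaluating from 0 to 4: ∫_{0}^{4} (1) sin(pi*x/4) dx = (4/pi) - (-4/pi) = 8/pi.
So ∫_{-4}^{4} ψ(x) sin(pi*x/4) dx = -8/pi.
Hence Im(c_{1}) = (-1/8)·(-8/pi) = 1/pi.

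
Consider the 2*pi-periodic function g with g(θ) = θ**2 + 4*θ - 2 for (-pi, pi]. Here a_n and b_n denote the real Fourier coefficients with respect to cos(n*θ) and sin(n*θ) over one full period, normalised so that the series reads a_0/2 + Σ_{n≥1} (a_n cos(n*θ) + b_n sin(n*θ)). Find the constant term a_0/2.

a_0 = 1/pi ∫_{-pi}^{pi} g(θ) dθ = 1/pi · (2*pi*(-6 + pi**2)/3) = -4 + 2*pi**2/3.
So the constant term a_0/2 = -2 + pi**2/3.

-2 + pi**2/3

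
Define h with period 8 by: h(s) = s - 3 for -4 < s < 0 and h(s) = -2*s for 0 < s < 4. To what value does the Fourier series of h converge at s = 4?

s = 4 differs from s = -4 by 1 full period(s), and the series is 8-periodic.
At s = -4 the one-sided limits are h(-4^-) = -8 and h(-4^+) = -7.
By Dirichlet's theorem the series converges to their average, [(-8) + (-7)]/2 = -15/2.

-15/2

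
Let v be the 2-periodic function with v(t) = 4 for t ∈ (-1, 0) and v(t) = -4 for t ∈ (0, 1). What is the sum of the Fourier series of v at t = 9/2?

t = 9/2 differs from t = 1/2 by 2 full period(s), and the series is 2-periodic.
v is continuous at t = 1/2 with value -4, so the series converges to -4 there.

-4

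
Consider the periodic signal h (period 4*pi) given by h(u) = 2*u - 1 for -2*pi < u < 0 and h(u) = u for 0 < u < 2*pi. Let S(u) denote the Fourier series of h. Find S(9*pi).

u = 9*pi differs from u = pi by 2 full period(s), and the series is 4*pi-periodic.
h is continuous at u = pi with value pi, so the series converges to pi there.

pi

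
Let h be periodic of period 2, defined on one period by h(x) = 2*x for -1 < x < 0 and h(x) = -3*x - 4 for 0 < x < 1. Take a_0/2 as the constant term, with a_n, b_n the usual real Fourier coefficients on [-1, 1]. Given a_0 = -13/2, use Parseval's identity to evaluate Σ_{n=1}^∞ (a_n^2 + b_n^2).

Parseval: a_0^2/2 + Σ_{n≥1} (a_n^2+b_n^2) = ∫_{-1}^{1} h(x)^2 dx = 97/3.
Subtract a_0^2/2 = 169/8: Σ (a_n^2+b_n^2) = 269/24.

269/24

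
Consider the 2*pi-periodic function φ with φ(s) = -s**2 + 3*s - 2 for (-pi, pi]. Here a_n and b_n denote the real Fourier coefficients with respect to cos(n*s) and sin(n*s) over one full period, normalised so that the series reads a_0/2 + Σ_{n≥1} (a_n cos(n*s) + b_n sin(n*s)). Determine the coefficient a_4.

-1/4

a_4 = 1/pi ∫_{-pi}^{pi} φ(s) cos(4*s) ds.
Integrating by parts twice (tabular method), an antiderivative of (-s**2 + 3*s - 2) cos(4*s) is -s**2*sin(4*s)/4 + 3*s*sin(4*s)/4 - s*cos(4*s)/8 - 15*sin(4*s)/32 + 3*cos(4*s)/16; evaluating from -pi to pi: ∫_{-pi}^{pi} (-s**2 + 3*s - 2) cos(4*s) ds = (3/16 - pi/8) - (3/16 + pi/8) = -pi/4.
Hence a_4 = (1/pi)·(-pi/4) = -1/4.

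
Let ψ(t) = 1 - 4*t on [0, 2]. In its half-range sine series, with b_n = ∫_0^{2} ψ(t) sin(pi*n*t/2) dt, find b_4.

4/pi

b_4 = ∫_0^{2} (1 - 4*t) sin(2*pi*t) dt.
Integrating by parts (boundary term plus one more integral), an antiderivative of (1 - 4*t) sin(2*pi*t) is 2*t*cos(2*pi*t)/pi - sin(2*pi*t)/pi**2 - cos(2*pi*t)/(2*pi); evaluating from 0 to 2: ∫_{0}^{2} (1 - 4*t) sin(2*pi*t) dt = (7/(2*pi)) - (-1/(2*pi)) = 4/pi.
Hence b_4 = 4/pi.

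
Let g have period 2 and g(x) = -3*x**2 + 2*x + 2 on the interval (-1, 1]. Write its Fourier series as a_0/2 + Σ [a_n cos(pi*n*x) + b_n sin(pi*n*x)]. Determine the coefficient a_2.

-3/pi**2

a_2 = ∫_{-1}^{1} g(x) cos(2*pi*x) dx.
Integrating by parts twice (tabular method), an antiderivative of (-3*x**2 + 2*x + 2) cos(2*pi*x) is -3*x**2*sin(2*pi*x)/(2*pi) + x*sin(2*pi*x)/pi - 3*x*cos(2*pi*x)/(2*pi**2) + 3*sin(2*pi*x)/(4*pi**3) + sin(2*pi*x)/pi + cos(2*pi*x)/(2*pi**2); evaluating from -1 to 1: ∫_{-1}^{1} (-3*x**2 + 2*x + 2) cos(2*pi*x) dx = (-1/pi**2) - (2/pi**2) = -3/pi**2.
Hence a_2 = -3/pi**2.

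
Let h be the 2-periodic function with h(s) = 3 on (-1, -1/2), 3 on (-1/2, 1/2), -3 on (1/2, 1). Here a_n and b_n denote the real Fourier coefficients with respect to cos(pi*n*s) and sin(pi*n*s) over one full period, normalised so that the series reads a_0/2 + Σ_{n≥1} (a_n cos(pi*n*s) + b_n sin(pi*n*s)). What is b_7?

-6/(7*pi)

b_7 = ∫_{-1}^{1} h(s) sin(7*pi*s) ds.
Split the integral at the breakpoints.
Directly, an antiderivative of (3) sin(7*pi*s) is -3*cos(7*pi*s)/(7*pi); evaluating from -1 to -1/2: ∫_{-1}^{-1/2} (3) sin(7*pi*s) ds = (0) - (3/(7*pi)) = -3/(7*pi).
Directly, an antiderivative of (3) sin(7*pi*s) is -3*cos(7*pi*s)/(7*pi); evaluating from -1/2 to 1/2: ∫_{-1/2}^{1/2} (3) sin(7*pi*s) ds = (0) - (0) = 0.
Directly, an antiderivative of (-3) sin(7*pi*s) is 3*cos(7*pi*s)/(7*pi); evaluating from 1/2 to 1: ∫_{1/2}^{1} (-3) sin(7*pi*s) ds = (-3/(7*pi)) - (0) = -3/(7*pi).
Summing the pieces gives b_7 = -6/(7*pi).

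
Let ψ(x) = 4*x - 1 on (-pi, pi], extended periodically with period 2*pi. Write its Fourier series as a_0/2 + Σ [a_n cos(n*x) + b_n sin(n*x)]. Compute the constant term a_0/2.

-1

a_0 = 1/pi ∫_{-pi}^{pi} ψ(x) dx = 1/pi · (-2*pi) = -2.
So the constant term a_0/2 = -1.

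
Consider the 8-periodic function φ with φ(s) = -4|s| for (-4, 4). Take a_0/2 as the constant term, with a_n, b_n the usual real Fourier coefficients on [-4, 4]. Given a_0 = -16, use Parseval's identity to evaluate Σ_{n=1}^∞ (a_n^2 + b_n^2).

Parseval: a_0^2/2 + Σ_{n≥1} (a_n^2+b_n^2) = 1/4 ∫_{-4}^{4} φ(s)^2 ds = 512/3.
Subtract a_0^2/2 = 128: Σ (a_n^2+b_n^2) = 128/3.

128/3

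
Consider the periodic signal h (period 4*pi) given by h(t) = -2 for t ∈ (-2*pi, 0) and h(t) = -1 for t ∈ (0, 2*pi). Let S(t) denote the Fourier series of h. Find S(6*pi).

t = 6*pi differs from t = -2*pi by 2 full period(s), and the series is 4*pi-periodic.
At t = -2*pi the one-sided limits are h(-2*pi^-) = -1 and h(-2*pi^+) = -2.
By Dirichlet's theorem the series converges to their average, [(-1) + (-2)]/2 = -3/2.

-3/2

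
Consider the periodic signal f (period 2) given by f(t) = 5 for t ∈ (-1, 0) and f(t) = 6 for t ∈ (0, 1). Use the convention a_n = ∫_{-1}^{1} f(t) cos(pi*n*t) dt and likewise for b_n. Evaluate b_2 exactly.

b_2 = ∫_{-1}^{1} f(t) sin(2*pi*t) dt.
Split the integral at the breakpoints.
Directly, an antiderivative of (5) sin(2*pi*t) is -5*cos(2*pi*t)/(2*pi); evaluating from -1 to 0: ∫_{-1}^{0} (5) sin(2*pi*t) dt = (-5/(2*pi)) - (-5/(2*pi)) = 0.
Directly, an antiderivative of (6) sin(2*pi*t) is -3*cos(2*pi*t)/pi; evaluating from 0 to 1: ∫_{0}^{1} (6) sin(2*pi*t) dt = (-3/pi) - (-3/pi) = 0.
Summing the pieces gives b_2 = 0.

0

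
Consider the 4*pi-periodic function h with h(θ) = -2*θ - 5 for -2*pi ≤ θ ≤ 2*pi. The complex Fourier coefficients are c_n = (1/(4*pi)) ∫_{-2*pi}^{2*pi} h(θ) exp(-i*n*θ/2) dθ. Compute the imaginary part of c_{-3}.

Since h is real-valued, Im(c_{-3}) = -(1/(4*pi)) ∫_{-2*pi}^{2*pi} h(θ) sin(-3*θ/2) dθ = b_{3}/2.
Integrating by parts (boundary term plus one more integral), an antiderivative of (-2*θ - 5) sin(-3*θ/2) is -4*θ*cos(3*θ/2)/3 + 8*sin(3*θ/2)/9 - 10*cos(3*θ/2)/3; evaluating from -2*pi to 2*pi: ∫_{-2*pi}^{2*pi} (-2*θ - 5) sin(-3*θ/2) dθ = (10/3 + 8*pi/3) - (10/3 - 8*pi/3) = 16*pi/3.
Hence Im(c_{-3}) = (-1/(4*pi))·(16*pi/3) = -4/3.

-4/3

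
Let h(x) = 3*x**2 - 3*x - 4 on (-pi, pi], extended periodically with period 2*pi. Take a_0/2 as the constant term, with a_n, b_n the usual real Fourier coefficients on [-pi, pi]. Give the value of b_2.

b_2 = 1/pi ∫_{-pi}^{pi} h(x) sin(2*x) dx.
Integrating by parts twice (tabular method), an antiderivative of (3*x**2 - 3*x - 4) sin(2*x) is -3*x**2*cos(2*x)/2 + 3*x*sin(2*x)/2 + 3*x*cos(2*x)/2 - 3*sin(2*x)/4 + 11*cos(2*x)/4; evaluating from -pi to pi: ∫_{-pi}^{pi} (3*x**2 - 3*x - 4) sin(2*x) dx = (-3*pi**2/2 + 11/4 + 3*pi/2) - (-3*pi**2/2 - 3*pi/2 + 11/4) = 3*pi.
Hence b_2 = (1/pi)·(3*pi) = 3.

3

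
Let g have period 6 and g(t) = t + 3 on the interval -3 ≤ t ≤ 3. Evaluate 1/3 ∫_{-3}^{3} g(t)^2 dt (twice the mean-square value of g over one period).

24

1/3 ∫_{-3}^{3} g(t)^2 dt = 1/3 · (72) = 24.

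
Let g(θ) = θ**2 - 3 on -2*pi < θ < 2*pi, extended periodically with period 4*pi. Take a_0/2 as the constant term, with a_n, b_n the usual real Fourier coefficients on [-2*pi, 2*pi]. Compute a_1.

a_1 = (1/(2*pi)) ∫_{-2*pi}^{2*pi} g(θ) cos(θ/2) dθ.
g is even and cos(θ/2) is even, so the integrand is even and a_1 = 1/pi ∫_0^{2*pi} g(θ) cos(θ/2) dθ.
Integrating by parts twice (tabular method), an antiderivative of (θ**2 - 3) cos(θ/2) is 2*θ**2*sin(θ/2) + 8*θ*cos(θ/2) - 22*sin(θ/2); evaluating from 0 to 2*pi: ∫_{0}^{2*pi} (θ**2 - 3) cos(θ/2) dθ = (-16*pi) - (0) = -16*pi.
Hence a_1 = (1/pi)·(-16*pi) = -16.

-16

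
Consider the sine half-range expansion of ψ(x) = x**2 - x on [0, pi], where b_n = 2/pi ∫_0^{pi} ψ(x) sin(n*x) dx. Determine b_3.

b_3 = 2/pi ∫_0^{pi} (x**2 - x) sin(3*x) dx.
Integrating by parts twice (tabular method), an antiderivative of (x**2 - x) sin(3*x) is -x**2*cos(3*x)/3 + 2*x*sin(3*x)/9 + x*cos(3*x)/3 - sin(3*x)/9 + 2*cos(3*x)/27; evaluating from 0 to pi: ∫_{0}^{pi} (x**2 - x) sin(3*x) dx = (-pi/3 - 2/27 + pi**2/3) - (2/27) = -pi/3 - 4/27 + pi**2/3.
Hence b_3 = (2/pi)·(-pi/3 - 4/27 + pi**2/3) = 2*(-9*pi - 4 + 9*pi**2)/(27*pi).

2*(-9*pi - 4 + 9*pi**2)/(27*pi)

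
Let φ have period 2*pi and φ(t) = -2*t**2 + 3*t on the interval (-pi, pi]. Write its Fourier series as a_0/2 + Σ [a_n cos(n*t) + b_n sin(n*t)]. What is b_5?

b_5 = 1/pi ∫_{-pi}^{pi} φ(t) sin(5*t) dt.
Integrating by parts twice (tabular method), an antiderivative of (-2*t**2 + 3*t) sin(5*t) is 2*t**2*cos(5*t)/5 - 4*t*sin(5*t)/25 - 3*t*cos(5*t)/5 + 3*sin(5*t)/25 - 4*cos(5*t)/125; evaluating from -pi to pi: ∫_{-pi}^{pi} (-2*t**2 + 3*t) sin(5*t) dt = (-2*pi**2/5 + 4/125 + 3*pi/5) - (-2*pi**2/5 - 3*pi/5 + 4/125) = 6*pi/5.
Hence b_5 = (1/pi)·(6*pi/5) = 6/5.

6/5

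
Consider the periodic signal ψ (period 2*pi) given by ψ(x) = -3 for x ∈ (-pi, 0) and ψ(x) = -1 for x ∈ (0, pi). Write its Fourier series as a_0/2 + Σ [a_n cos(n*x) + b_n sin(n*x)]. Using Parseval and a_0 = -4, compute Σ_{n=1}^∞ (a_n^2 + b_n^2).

2

Parseval: a_0^2/2 + Σ_{n≥1} (a_n^2+b_n^2) = 1/pi ∫_{-pi}^{pi} ψ(x)^2 dx = 10.
Subtract a_0^2/2 = 8: Σ (a_n^2+b_n^2) = 2.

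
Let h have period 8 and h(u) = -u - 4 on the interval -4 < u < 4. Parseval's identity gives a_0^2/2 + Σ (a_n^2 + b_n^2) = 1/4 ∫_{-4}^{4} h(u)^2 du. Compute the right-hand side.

1/4 ∫_{-4}^{4} h(u)^2 du = 1/4 · (512/3) = 128/3.

128/3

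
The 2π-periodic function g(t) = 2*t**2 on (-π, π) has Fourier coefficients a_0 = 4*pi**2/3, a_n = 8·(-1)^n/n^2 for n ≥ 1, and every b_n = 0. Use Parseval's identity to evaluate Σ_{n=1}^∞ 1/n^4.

pi**4/90

Parseval: a_0^2/2 + Σ a_n^2 = (1/π) ∫_{-π}^{π} g(t)^2 dt = 8*pi**4/5.
Subtract a_0^2/2 = 8*pi**4/9: Σ a_n^2 = 32*pi**4/45.
Since a_n^2 = 64/n^4, Σ 1/n^4 = pi**4/90.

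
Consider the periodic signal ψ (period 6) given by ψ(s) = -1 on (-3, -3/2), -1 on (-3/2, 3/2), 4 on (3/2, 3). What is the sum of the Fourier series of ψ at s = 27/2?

s = 27/2 differs from s = 3/2 by 2 full period(s), and the series is 6-periodic.
At s = 3/2 the one-sided limits are ψ(3/2^-) = -1 and ψ(3/2^+) = 4.
By Dirichlet's theorem the series converges to their average, [(-1) + (4)]/2 = 3/2.

3/2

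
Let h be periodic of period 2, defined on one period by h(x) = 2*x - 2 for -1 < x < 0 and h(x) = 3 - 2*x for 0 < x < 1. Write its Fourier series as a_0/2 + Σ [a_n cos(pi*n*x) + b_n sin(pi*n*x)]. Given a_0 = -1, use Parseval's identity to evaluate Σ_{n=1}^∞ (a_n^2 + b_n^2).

Parseval: a_0^2/2 + Σ_{n≥1} (a_n^2+b_n^2) = ∫_{-1}^{1} h(x)^2 dx = 41/3.
Subtract a_0^2/2 = 1/2: Σ (a_n^2+b_n^2) = 79/6.

79/6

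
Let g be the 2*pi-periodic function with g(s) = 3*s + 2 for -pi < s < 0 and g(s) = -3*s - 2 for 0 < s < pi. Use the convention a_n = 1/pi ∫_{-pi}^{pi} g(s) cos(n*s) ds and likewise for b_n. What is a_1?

12/pi

a_1 = 1/pi ∫_{-pi}^{pi} g(s) cos(s) ds.
Split the integral at the breakpoints.
Integrating by parts (boundary term plus one more integral), an antiderivative of (3*s + 2) cos(s) is 3*s*sin(s) + 2*sin(s) + 3*cos(s); evaluating from -pi to 0: ∫_{-pi}^{0} (3*s + 2) cos(s) ds = (3) - (-3) = 6.
Integrating by parts (boundary term plus one more integral), an antiderivative of (-3*s - 2) cos(s) is -3*s*sin(s) - 2*sin(s) - 3*cos(s); evaluating from 0 to pi: ∫_{0}^{pi} (-3*s - 2) cos(s) ds = (3) - (-3) = 6.
Summing the pieces and multiplying by (1/pi) gives a_1 = 12/pi.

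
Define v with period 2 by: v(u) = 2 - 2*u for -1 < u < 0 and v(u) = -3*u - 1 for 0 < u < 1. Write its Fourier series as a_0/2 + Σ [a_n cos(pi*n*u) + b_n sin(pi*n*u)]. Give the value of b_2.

5/(2*pi)

b_2 = ∫_{-1}^{1} v(u) sin(2*pi*u) du.
Split the integral at the breakpoints.
Integrating by parts (boundary term plus one more integral), an antiderivative of (2 - 2*u) sin(2*pi*u) is u*cos(2*pi*u)/pi - sin(2*pi*u)/(2*pi**2) - cos(2*pi*u)/pi; evaluating from -1 to 0: ∫_{-1}^{0} (2 - 2*u) sin(2*pi*u) du = (-1/pi) - (-2/pi) = 1/pi.
Integrating by parts (boundary term plus one more integral), an antiderivative of (-3*u - 1) sin(2*pi*u) is 3*u*cos(2*pi*u)/(2*pi) - 3*sin(2*pi*u)/(4*pi**2) + cos(2*pi*u)/(2*pi); evaluating from 0 to 1: ∫_{0}^{1} (-3*u - 1) sin(2*pi*u) du = (2/pi) - (1/(2*pi)) = 3/(2*pi).
Summing the pieces gives b_2 = 5/(2*pi).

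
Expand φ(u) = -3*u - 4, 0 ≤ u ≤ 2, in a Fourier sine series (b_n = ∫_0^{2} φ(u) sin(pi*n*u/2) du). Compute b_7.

b_7 = ∫_0^{2} (-3*u - 4) sin(7*pi*u/2) du.
Integrating by parts (boundary term plus one more integral), an antiderivative of (-3*u - 4) sin(7*pi*u/2) is 6*u*cos(7*pi*u/2)/(7*pi) - 12*sin(7*pi*u/2)/(49*pi**2) + 8*cos(7*pi*u/2)/(7*pi); evaluating from 0 to 2: ∫_{0}^{2} (-3*u - 4) sin(7*pi*u/2) du = (-20/(7*pi)) - (8/(7*pi)) = -4/pi.
Hence b_7 = -4/pi.

-4/pi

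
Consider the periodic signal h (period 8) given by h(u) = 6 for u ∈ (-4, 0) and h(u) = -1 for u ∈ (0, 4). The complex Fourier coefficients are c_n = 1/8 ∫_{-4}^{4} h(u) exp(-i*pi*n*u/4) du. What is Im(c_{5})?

Since h is real-valued, Im(c_{5}) = -1/8 ∫_{-4}^{4} h(u) sin(5*pi*u/4) du = -b_{5}/2.
Split the integral at the breakpoints.
Directly, an antiderivative of (6) sin(5*pi*u/4) is -24*cos(5*pi*u/4)/(5*pi); evaluating from -4 to 0: ∫_{-4}^{0} (6) sin(5*pi*u/4) du = (-24/(5*pi)) - (24/(5*pi)) = -48/(5*pi).
Directly, an antiderivative of (-1) sin(5*pi*u/4) is 4*cos(5*pi*u/4)/(5*pi); evaluating from 0 to 4: ∫_{0}^{4} (-1) sin(5*pi*u/4) du = (-4/(5*pi)) - (4/(5*pi)) = -8/(5*pi).
So ∫_{-4}^{4} h(u) sin(5*pi*u/4) du = -56/(5*pi).
Hence Im(c_{5}) = (-1/8)·(-56/(5*pi)) = 7/(5*pi).

7/(5*pi)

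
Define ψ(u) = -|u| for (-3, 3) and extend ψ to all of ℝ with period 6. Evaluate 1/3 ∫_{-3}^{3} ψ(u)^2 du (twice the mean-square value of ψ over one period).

6

1/3 ∫_{-3}^{3} ψ(u)^2 du = 1/3 · (18) = 6.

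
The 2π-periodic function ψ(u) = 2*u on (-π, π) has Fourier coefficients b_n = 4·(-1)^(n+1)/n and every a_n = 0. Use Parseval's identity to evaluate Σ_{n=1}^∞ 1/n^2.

pi**2/6

Parseval: Σ b_n^2 = (1/π) ∫_{-π}^{π} ψ(u)^2 du = 8*pi**2/3.
Σ b_n^2 = Σ 16/n^2, so Σ 1/n^2 = (8*pi**2/3)/16 = pi**2/6.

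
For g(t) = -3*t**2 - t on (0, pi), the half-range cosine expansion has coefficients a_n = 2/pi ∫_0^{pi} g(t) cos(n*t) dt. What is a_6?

a_6 = 2/pi ∫_0^{pi} (-3*t**2 - t) cos(6*t) dt.
Integrating by parts twice (tabular method), an antiderivative of (-3*t**2 - t) cos(6*t) is -t**2*sin(6*t)/2 - t*sin(6*t)/6 - t*cos(6*t)/6 + sin(6*t)/36 - cos(6*t)/36; evaluating from 0 to pi: ∫_{0}^{pi} (-3*t**2 - t) cos(6*t) dt = (-pi/6 - 1/36) - (-1/36) = -pi/6.
Hence a_6 = (2/pi)·(-pi/6) = -1/3.

-1/3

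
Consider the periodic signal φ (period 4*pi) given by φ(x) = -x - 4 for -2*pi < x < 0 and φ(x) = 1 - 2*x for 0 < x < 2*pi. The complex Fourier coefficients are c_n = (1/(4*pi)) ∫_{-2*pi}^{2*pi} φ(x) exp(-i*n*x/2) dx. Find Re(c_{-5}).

Since φ is real-valued, Re(c_{-5}) = (1/(4*pi)) ∫_{-2*pi}^{2*pi} φ(x) cos(-5*x/2) dx = a_{5}/2.
Split the integral at the breakpoints.
Integrating by parts (boundary term plus one more integral), an antiderivative of (-x - 4) cos(-5*x/2) is -2*x*sin(5*x/2)/5 - 8*sin(5*x/2)/5 - 4*cos(5*x/2)/25; evaluating from -2*pi to 0: ∫_{-2*pi}^{0} (-x - 4) cos(-5*x/2) dx = (-4/25) - (4/25) = -8/25.
Integrating by parts (boundary term plus one more integral), an antiderivative of (1 - 2*x) cos(-5*x/2) is -4*x*sin(5*x/2)/5 + 2*sin(5*x/2)/5 - 8*cos(5*x/2)/25; evaluating from 0 to 2*pi: ∫_{0}^{2*pi} (1 - 2*x) cos(-5*x/2) dx = (8/25) - (-8/25) = 16/25.
So ∫_{-2*pi}^{2*pi} φ(x) cos(-5*x/2) dx = 8/25.
Hence Re(c_{-5}) = (1/(4*pi))·(8/25) = 2/(25*pi).

2/(25*pi)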